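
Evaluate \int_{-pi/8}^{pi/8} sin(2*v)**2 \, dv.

-1/4 + pi/8

Use the identity sin^2(2*v) = (1 - cos(4*v))/2.
An antiderivative is F(v) = v/2 - sin(4*v)/8.
Then F(pi/8) - F(-pi/8) = (-1/8 + pi/16) - (1/8 - pi/16) = -1/4 + pi/8.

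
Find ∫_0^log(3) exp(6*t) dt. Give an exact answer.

Let u = exp(t), so du = exp(t) dt. When t = 0, u = 1; when t = log(3), u = 3.
The integral becomes ∫ u**5 du from 1 to 3, with antiderivative u**6/6.
Back in t: F(t) = exp(6*t)/6.
Then F(log(3)) - F(0) = (243/2) - (1/6) = 364/3.

364/3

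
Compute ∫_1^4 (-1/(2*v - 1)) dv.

An antiderivative is F(v) = -log(2*v - 1)/2.
Then F(4) - F(1) = (-log(7)/2) - (0) = -log(7)/2.

-log(7)/2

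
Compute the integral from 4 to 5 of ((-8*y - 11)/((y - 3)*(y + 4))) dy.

-6*log(3) + 4*log(2)

Factor the denominator: y**2 + y - 12 = (y + 4)(y - 3).
Partial fractions: (-8*y - 11)/((y - 3)*(y + 4)) = -3/(y + 4) - 5/(y - 3).
An antiderivative is F(y) = -5*log(y - 3) - 3*log(y + 4).
Then F(5) - F(4) = (-6*log(3) - 5*log(2)) - (-9*log(2)) = -6*log(3) + 4*log(2).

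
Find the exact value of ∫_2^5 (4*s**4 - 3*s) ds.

By the power rule, an antiderivative is F(s) = 4*s**5/5 - 3*s**2/2.
Then F(5) - F(2) = (4925/2) - (98/5) = 24429/10.

24429/10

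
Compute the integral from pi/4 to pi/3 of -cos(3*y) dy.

An antiderivative is F(y) = -sin(3*y)/3.
Then F(pi/3) - F(pi/4) = (0) - (-sqrt(2)/6) = sqrt(2)/6.

sqrt(2)/6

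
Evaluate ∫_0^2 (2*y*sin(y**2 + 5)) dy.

Let u = y**2 + 5, so du = 2*y dy. When y = 0, u = 5; when y = 2, u = 9.
The integral becomes ∫ sin(u) du from 5 to 9, with antiderivative -cos(u).
Back in y: F(y) = -cos(y**2 + 5).
Then F(2) - F(0) = (-cos(9)) - (-cos(5)) = cos(5) - cos(9).

cos(5) - cos(9)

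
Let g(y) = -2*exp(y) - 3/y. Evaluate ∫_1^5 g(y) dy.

-2*exp(5) - 3*log(5) + 2*exp(1)

An antiderivative is F(y) = -2*exp(y) - 3*log(y).
Then F(5) - F(1) = (-2*exp(5) - 3*log(5)) - (-2*exp(1)) = -2*exp(5) - 3*log(5) + 2*exp(1).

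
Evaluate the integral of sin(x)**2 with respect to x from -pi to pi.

Use the identity sin^2(x) = (1 - cos(2*x))/2.
An antiderivative is F(x) = x/2 - sin(2*x)/4.
Then F(pi) - F(-pi) = (pi/2) - (-pi/2) = pi.

pi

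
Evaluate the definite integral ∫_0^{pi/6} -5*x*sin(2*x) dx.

-5*sqrt(3)/8 + 5*pi/24

Integrate by parts once (u = x, dv = -5*sin(2*x) dx).
An antiderivative is F(x) = 5*x*cos(2*x)/2 - 5*sin(2*x)/4.
Then F(pi/6) - F(0) = (-5*sqrt(3)/8 + 5*pi/24) - (0) = -5*sqrt(3)/8 + 5*pi/24.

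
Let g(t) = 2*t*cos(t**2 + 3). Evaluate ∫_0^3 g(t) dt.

Let u = t**2 + 3, so du = 2*t dt. When t = 0, u = 3; when t = 3, u = 12.
The integral becomes ∫ cos(u) du from 3 to 12, with antiderivative sin(u).
Back in t: F(t) = sin(t**2 + 3).
Then F(3) - F(0) = (sin(12)) - (sin(3)) = sin(12) - sin(3).

sin(12) - sin(3)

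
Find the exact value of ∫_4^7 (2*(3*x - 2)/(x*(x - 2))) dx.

-8*log(2) + 2*log(7) + 4*log(5)

Factor the denominator: x**2 - 2*x = x(x - 2).
Partial fractions: 2*(3*x - 2)/(x*(x - 2)) = 2/x + 4/(x - 2).
An antiderivative is F(x) = 2*log(x) + 4*log(x - 2).
Then F(7) - F(4) = (2*log(7) + 4*log(5)) - (8*log(2)) = -8*log(2) + 2*log(7) + 4*log(5).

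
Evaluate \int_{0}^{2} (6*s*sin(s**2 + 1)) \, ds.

-3*cos(5) + 3*cos(1)

Let u = s**2 + 1, so du = 2*s ds. When s = 0, u = 1; when s = 2, u = 5.
The integral becomes 3·∫ sin(u) du from 1 to 5, with antiderivative -3*cos(u).
Back in s: F(s) = -3*cos(s**2 + 1).
Then F(2) - F(0) = (-3*cos(5)) - (-3*cos(1)) = -3*cos(5) + 3*cos(1).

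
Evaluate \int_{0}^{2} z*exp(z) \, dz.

1 + exp(2)

Integrate by parts once (u = z, dv = exp(z) dz).
An antiderivative is F(z) = (z - 1)*exp(z).
Then F(2) - F(0) = (exp(2)) - (-1) = 1 + exp(2).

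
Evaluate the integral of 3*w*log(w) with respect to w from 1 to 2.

-9/4 + log(64)

Integrate by parts once (u = ln w, dv = 3*w dw).
An antiderivative is F(w) = 3*w**2*(2*log(w) - 1)/4.
Then F(2) - F(1) = (-3 + log(64)) - (-3/4) = -9/4 + log(64).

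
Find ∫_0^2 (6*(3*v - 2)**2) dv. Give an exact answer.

Let u = 3*v - 2, so du = 3 dv. When v = 0, u = -2; when v = 2, u = 4.
The integral becomes 2·∫ u**2 du from -2 to 4, with antiderivative 2*u**3/3.
Back in v: F(v) = 2*(3*v - 2)**3/3.
Then F(2) - F(0) = (128/3) - (-16/3) = 48.

48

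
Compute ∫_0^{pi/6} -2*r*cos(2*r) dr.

Integrate by parts once (u = r, dv = -2*cos(2*r) dr).
An antiderivative is F(r) = -r*sin(2*r) - cos(2*r)/2.
Then F(pi/6) - F(0) = (-sqrt(3)*pi/12 - 1/4) - (-1/2) = -sqrt(3)*pi/12 + 1/4.

-sqrt(3)*pi/12 + 1/4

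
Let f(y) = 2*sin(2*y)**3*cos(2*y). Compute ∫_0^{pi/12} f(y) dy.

Let u = sin(2*y), so du = 2*cos(2*y) dy. When y = 0, u = 0; when y = pi/12, u = 1/2.
The integral becomes ∫ u**3 du from 0 to 1/2, with antiderivative u**4/4.
Back in y: F(y) = sin(2*y)**4/4.
Then F(pi/12) - F(0) = (1/64) - (0) = 1/64.

1/64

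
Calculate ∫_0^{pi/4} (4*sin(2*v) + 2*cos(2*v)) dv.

An antiderivative is F(v) = sin(2*v) - 2*cos(2*v).
Then F(pi/4) - F(0) = (1) - (-2) = 3.

3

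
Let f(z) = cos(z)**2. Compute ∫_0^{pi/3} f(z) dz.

Use the identity cos^2(z) = (1 + cos(2*z))/2.
An antiderivative is F(z) = z/2 + sin(2*z)/4.
Then F(pi/3) - F(0) = (sqrt(3)/8 + pi/6) - (0) = sqrt(3)/8 + pi/6.

sqrt(3)/8 + pi/6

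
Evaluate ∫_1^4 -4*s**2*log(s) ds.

28 - 512*log(2)/3

Integrate by parts once (u = ln s, dv = -4*s**2 ds).
An antiderivative is F(s) = -4*s**3*(3*log(s) - 1)/9.
Then F(4) - F(1) = (256/9 - 512*log(2)/3) - (4/9) = 28 - 512*log(2)/3.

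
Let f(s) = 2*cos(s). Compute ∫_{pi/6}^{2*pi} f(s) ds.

An antiderivative is F(s) = 2*sin(s).
Then F(2*pi) - F(pi/6) = (0) - (1) = -1.

-1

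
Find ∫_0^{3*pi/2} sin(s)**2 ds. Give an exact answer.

3*pi/4

Use the identity sin^2(s) = (1 - cos(2*s))/2.
An antiderivative is F(s) = s/2 - sin(2*s)/4.
Then F(3*pi/2) - F(0) = (3*pi/4) - (0) = 3*pi/4.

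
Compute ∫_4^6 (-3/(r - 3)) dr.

-log(27)

An antiderivative is F(r) = -3*log(r - 3).
Then F(6) - F(4) = (-log(27)) - (0) = -log(27).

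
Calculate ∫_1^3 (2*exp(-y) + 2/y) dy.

An antiderivative is F(y) = 2*log(y) - 2*exp(-y).
Then F(3) - F(1) = (-2*exp(-3) + 2*log(3)) - (-2*exp(-1)) = -2*exp(-3) + 2*exp(-1) + 2*log(3).

-2*exp(-3) + 2*exp(-1) + 2*log(3)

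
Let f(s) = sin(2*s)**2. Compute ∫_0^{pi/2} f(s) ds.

pi/4

Use the identity sin^2(2*s) = (1 - cos(4*s))/2.
An antiderivative is F(s) = s/2 - sin(4*s)/8.
Then F(pi/2) - F(0) = (pi/4) - (0) = pi/4.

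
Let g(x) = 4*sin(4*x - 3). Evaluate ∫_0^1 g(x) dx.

Let u = 4*x - 3, so du = 4 dx. When x = 0, u = -3; when x = 1, u = 1.
The integral becomes ∫ sin(u) du from -3 to 1, with antiderivative -cos(u).
Back in x: F(x) = -cos(4*x - 3).
Then F(1) - F(0) = (-cos(1)) - (-cos(3)) = cos(3) - cos(1).

cos(3) - cos(1)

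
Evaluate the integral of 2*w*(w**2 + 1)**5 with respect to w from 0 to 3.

Let u = w**2 + 1, so du = 2*w dw. When w = 0, u = 1; when w = 3, u = 10.
The integral becomes ∫ u**5 du from 1 to 10, with antiderivative u**6/6.
Back in w: F(w) = (w**2 + 1)**6/6.
Then F(3) - F(0) = (500000/3) - (1/6) = 333333/2.

333333/2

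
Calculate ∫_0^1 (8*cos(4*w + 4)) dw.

Let u = 4*w + 4, so du = 4 dw. When w = 0, u = 4; when w = 1, u = 8.
The integral becomes 2·∫ cos(u) du from 4 to 8, with antiderivative 2*sin(u).
Back in w: F(w) = 2*sin(4*w + 4).
Then F(1) - F(0) = (2*sin(8)) - (2*sin(4)) = -2*sin(4) + 2*sin(8).

-2*sin(4) + 2*sin(8)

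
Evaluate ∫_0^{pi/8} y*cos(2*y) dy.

Integrate by parts once (u = y, dv = cos(2*y) dy).
An antiderivative is F(y) = y*sin(2*y)/2 + cos(2*y)/4.
Then F(pi/8) - F(0) = (sqrt(2)*(pi + 4)/32) - (1/4) = -1/4 + sqrt(2)*pi/32 + sqrt(2)/8.

-1/4 + sqrt(2)*pi/32 + sqrt(2)/8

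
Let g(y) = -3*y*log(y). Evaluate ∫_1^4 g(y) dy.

45/4 - 48*log(2)

Integrate by parts once (u = ln y, dv = -3*y dy).
An antiderivative is F(y) = -3*y**2*(2*log(y) - 1)/4.
Then F(4) - F(1) = (12 - 48*log(2)) - (3/4) = 45/4 - 48*log(2).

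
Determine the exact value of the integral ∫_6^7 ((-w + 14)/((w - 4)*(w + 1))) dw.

Factor the denominator: w**2 - 3*w - 4 = (w + 1)(w - 4).
Partial fractions: (-w + 14)/((w - 4)*(w + 1)) = -3/(w + 1) + 2/(w - 4).
An antiderivative is F(w) = 2*log(w - 4) - 3*log(w + 1).
Then F(7) - F(6) = (-9*log(2) + 2*log(3)) - (-3*log(7) + 2*log(2)) = -11*log(2) + 2*log(3) + 3*log(7).

-11*log(2) + 2*log(3) + 3*log(7)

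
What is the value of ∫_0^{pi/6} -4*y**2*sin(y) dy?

-4*sqrt(3) - 2*pi/3 + sqrt(3)*pi**2/18 + 8

Integrate by parts twice (u = y^2, dv = -4*sin(y) dy).
An antiderivative is F(y) = 4*y**2*cos(y) - 8*y*sin(y) - 8*cos(y).
Then F(pi/6) - F(0) = (-4*sqrt(3) - 2*pi/3 + sqrt(3)*pi**2/18) - (-8) = -4*sqrt(3) - 2*pi/3 + sqrt(3)*pi**2/18 + 8.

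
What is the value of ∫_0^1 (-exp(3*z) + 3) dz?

An antiderivative is F(z) = -exp(3*z)/3 + 3*z.
Then F(1) - F(0) = (3 - exp(3)/3) - (-1/3) = 10/3 - exp(3)/3.

10/3 - exp(3)/3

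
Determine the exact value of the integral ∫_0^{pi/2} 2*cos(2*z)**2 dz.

pi/2

Use the identity cos^2(2*z) = (1 + cos(4*z))/2.
An antiderivative is F(z) = z + sin(4*z)/4.
Then F(pi/2) - F(0) = (pi/2) - (0) = pi/2.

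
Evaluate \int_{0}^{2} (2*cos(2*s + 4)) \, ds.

Let u = 2*s + 4, so du = 2 ds. When s = 0, u = 4; when s = 2, u = 8.
The integral becomes ∫ cos(u) du from 4 to 8, with antiderivative sin(u).
Back in s: F(s) = sin(2*s + 4).
Then F(2) - F(0) = (sin(8)) - (sin(4)) = -sin(4) + sin(8).

-sin(4) + sin(8)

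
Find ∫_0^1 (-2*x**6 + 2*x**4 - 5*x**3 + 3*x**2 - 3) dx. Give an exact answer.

-439/140

By the power rule, an antiderivative is F(x) = -2*x**7/7 + 2*x**5/5 - 5*x**4/4 + x**3 - 3*x.
Then F(1) - F(0) = (-439/140) - (0) = -439/140.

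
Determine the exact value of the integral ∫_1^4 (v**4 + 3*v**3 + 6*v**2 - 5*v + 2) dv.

By the power rule, an antiderivative is F(v) = v**5/5 + 3*v**4/4 + 2*v**3 - 5*v**2/2 + 2*v.
Then F(4) - F(1) = (2464/5) - (49/20) = 9807/20.

9807/20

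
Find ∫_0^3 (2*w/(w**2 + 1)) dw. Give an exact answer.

log(10)

Let u = w**2 + 1, so du = 2*w dw. When w = 0, u = 1; when w = 3, u = 10.
The integral becomes ∫ 1/u du from 1 to 10, with antiderivative log(u).
Back in w: F(w) = log(w**2 + 1).
Then F(3) - F(0) = (log(10)) - (0) = log(10).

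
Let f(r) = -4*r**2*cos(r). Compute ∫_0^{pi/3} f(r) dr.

-4*pi/3 - 2*sqrt(3)*pi**2/9 + 4*sqrt(3)

Integrate by parts twice (u = r^2, dv = -4*cos(r) dr).
An antiderivative is F(r) = -4*r**2*sin(r) - 8*r*cos(r) + 8*sin(r).
Then F(pi/3) - F(0) = (-4*pi/3 - 2*sqrt(3)*pi**2/9 + 4*sqrt(3)) - (0) = -4*pi/3 - 2*sqrt(3)*pi**2/9 + 4*sqrt(3).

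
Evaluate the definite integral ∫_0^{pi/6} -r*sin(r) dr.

-1/2 + sqrt(3)*pi/12

Integrate by parts once (u = r, dv = -sin(r) dr).
An antiderivative is F(r) = r*cos(r) - sin(r).
Then F(pi/6) - F(0) = (-1/2 + sqrt(3)*pi/12) - (0) = -1/2 + sqrt(3)*pi/12.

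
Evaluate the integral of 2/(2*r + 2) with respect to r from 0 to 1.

log(2)

Let u = 2*r + 2, so du = 2 dr. When r = 0, u = 2; when r = 1, u = 4.
The integral becomes ∫ 1/u du from 2 to 4, with antiderivative log(u).
Back in r: F(r) = log(2*r + 2).
Then F(1) - F(0) = (log(4)) - (log(2)) = log(2).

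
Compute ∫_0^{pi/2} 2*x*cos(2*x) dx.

-1

Integrate by parts once (u = x, dv = 2*cos(2*x) dx).
An antiderivative is F(x) = x*sin(2*x) + cos(2*x)/2.
Then F(pi/2) - F(0) = (-1/2) - (1/2) = -1.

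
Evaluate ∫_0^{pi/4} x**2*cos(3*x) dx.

Integrate by parts twice (u = x^2, dv = cos(3*x) dx).
An antiderivative is F(x) = x**2*sin(3*x)/3 + 2*x*cos(3*x)/9 - 2*sin(3*x)/27.
Then F(pi/4) - F(0) = (sqrt(2)*(-24*pi - 32 + 9*pi**2)/864) - (0) = sqrt(2)*(-24*pi - 32 + 9*pi**2)/864.

sqrt(2)*(-24*pi - 32 + 9*pi**2)/864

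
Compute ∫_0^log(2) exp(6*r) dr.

21/2

Let u = exp(r), so du = exp(r) dr. When r = 0, u = 1; when r = log(2), u = 2.
The integral becomes ∫ u**5 du from 1 to 2, with antiderivative u**6/6.
Back in r: F(r) = exp(6*r)/6.
Then F(log(2)) - F(0) = (32/3) - (1/6) = 21/2.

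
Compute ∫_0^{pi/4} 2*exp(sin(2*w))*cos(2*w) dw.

Let u = sin(2*w), so du = 2*cos(2*w) dw. When w = 0, u = 0; when w = pi/4, u = 1.
The integral becomes ∫ exp(u) du from 0 to 1, with antiderivative exp(u).
Back in w: F(w) = exp(sin(2*w)).
Then F(pi/4) - F(0) = (E) - (1) = -1 + E.

-1 + E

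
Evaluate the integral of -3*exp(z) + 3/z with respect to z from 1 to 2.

An antiderivative is F(z) = -3*exp(z) + 3*log(z).
Then F(2) - F(1) = (-3*exp(2) + 3*log(2)) - (-3*exp(1)) = -3*exp(2) + 3*log(2) + 3*exp(1).

-3*exp(2) + 3*log(2) + 3*exp(1)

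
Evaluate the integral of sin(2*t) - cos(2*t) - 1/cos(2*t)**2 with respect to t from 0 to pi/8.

-sqrt(2)/2

An antiderivative is F(t) = -sin(2*t)/2 - cos(2*t)/2 - tan(2*t)/2.
Then F(pi/8) - F(0) = (-sqrt(2)/2 - 1/2) - (-1/2) = -sqrt(2)/2.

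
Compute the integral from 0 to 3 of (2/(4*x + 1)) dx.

log(13)/2

An antiderivative is F(x) = log(4*x + 1)/2.
Then F(3) - F(0) = (log(13)/2) - (0) = log(13)/2.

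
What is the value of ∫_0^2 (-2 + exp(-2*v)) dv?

An antiderivative is F(v) = -2*v - exp(-2*v)/2.
Then F(2) - F(0) = (-4 - exp(-4)/2) - (-1/2) = -7/2 - exp(-4)/2.

-7/2 - exp(-4)/2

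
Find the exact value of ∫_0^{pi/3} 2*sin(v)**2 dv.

Use the identity sin^2(v) = (1 - cos(2*v))/2.
An antiderivative is F(v) = v - sin(2*v)/2.
Then F(pi/3) - F(0) = (-sqrt(3)/4 + pi/3) - (0) = -sqrt(3)/4 + pi/3.

-sqrt(3)/4 + pi/3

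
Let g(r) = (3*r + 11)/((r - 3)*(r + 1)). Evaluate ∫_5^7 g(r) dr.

log(18)

Factor the denominator: r**2 - 2*r - 3 = (r + 1)(r - 3).
Partial fractions: (3*r + 11)/((r - 3)*(r + 1)) = -2/(r + 1) + 5/(r - 3).
An antiderivative is F(r) = 5*log(r - 3) - 2*log(r + 1).
Then F(7) - F(5) = (log(16)) - (log(8/9)) = log(18).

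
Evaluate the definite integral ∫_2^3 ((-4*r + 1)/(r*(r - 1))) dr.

Factor the denominator: r**2 - r = r(r - 1).
Partial fractions: (-4*r + 1)/(r*(r - 1)) = -1/r - 3/(r - 1).
An antiderivative is F(r) = -log(r) - 3*log(r - 1).
Then F(3) - F(2) = (-log(24)) - (-log(2)) = -log(12).

-log(12)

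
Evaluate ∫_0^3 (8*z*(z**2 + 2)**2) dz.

Let u = z**2 + 2, so du = 2*z dz. When z = 0, u = 2; when z = 3, u = 11.
The integral becomes 4·∫ u**2 du from 2 to 11, with antiderivative 4*u**3/3.
Back in z: F(z) = 4*(z**2 + 2)**3/3.
Then F(3) - F(0) = (5324/3) - (32/3) = 1764.

1764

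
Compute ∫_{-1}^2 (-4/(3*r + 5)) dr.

-4*log(11)/3 + 4*log(2)/3

An antiderivative is F(r) = -4*log(3*r + 5)/3.
Then F(2) - F(-1) = (-4*log(11)/3) - (-4*log(2)/3) = -4*log(11)/3 + 4*log(2)/3.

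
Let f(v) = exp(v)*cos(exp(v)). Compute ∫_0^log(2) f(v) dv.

Let u = exp(v), so du = exp(v) dv. When v = 0, u = 1; when v = log(2), u = 2.
The integral becomes ∫ cos(u) du from 1 to 2, with antiderivative sin(u).
Back in v: F(v) = sin(exp(v)).
Then F(log(2)) - F(0) = (sin(2)) - (sin(1)) = -sin(1) + sin(2).

-sin(1) + sin(2)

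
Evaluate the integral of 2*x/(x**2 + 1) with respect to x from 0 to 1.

log(2)

Let u = x**2 + 1, so du = 2*x dx. When x = 0, u = 1; when x = 1, u = 2.
The integral becomes ∫ 1/u du from 1 to 2, with antiderivative log(u).
Back in x: F(x) = log(x**2 + 1).
Then F(1) - F(0) = (log(2)) - (0) = log(2).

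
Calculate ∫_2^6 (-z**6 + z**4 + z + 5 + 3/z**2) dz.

By the power rule, an antiderivative is F(z) = -z**7/7 + z**5/5 + z**2/2 + 5*z - 3/z.
Then F(6) - F(2) = (-2687171/70) - (-97/70) = -1343537/35.

-1343537/35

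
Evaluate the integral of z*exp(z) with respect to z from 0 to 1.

1

Integrate by parts once (u = z, dv = exp(z) dz).
An antiderivative is F(z) = (z - 1)*exp(z).
Then F(1) - F(0) = (0) - (-1) = 1.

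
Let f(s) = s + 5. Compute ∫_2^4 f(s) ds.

By the power rule, an antiderivative is F(s) = s**2/2 + 5*s.
Then F(4) - F(2) = (28) - (12) = 16.

16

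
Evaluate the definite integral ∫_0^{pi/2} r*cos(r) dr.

Integrate by parts once (u = r, dv = cos(r) dr).
An antiderivative is F(r) = r*sin(r) + cos(r).
Then F(pi/2) - F(0) = (pi/2) - (1) = -1 + pi/2.

-1 + pi/2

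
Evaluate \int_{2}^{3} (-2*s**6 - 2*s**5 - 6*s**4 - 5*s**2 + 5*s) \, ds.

-227287/210

By the power rule, an antiderivative is F(s) = -2*s**7/7 - s**6/3 - 6*s**5/5 - 5*s**3/3 + 5*s**2/2.
Then F(3) - F(2) = (-82737/70) - (-10462/105) = -227287/210.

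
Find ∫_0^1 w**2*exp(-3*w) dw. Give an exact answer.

2/27 - 17*exp(-3)/27

Integrate by parts twice (u = w^2, dv = exp(-3*w) dw).
An antiderivative is F(w) = (-9*w**2 - 6*w - 2)*exp(-3*w)/27.
Then F(1) - F(0) = (-17*exp(-3)/27) - (-2/27) = 2/27 - 17*exp(-3)/27.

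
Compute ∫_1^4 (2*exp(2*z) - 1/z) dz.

An antiderivative is F(z) = exp(2*z) - log(z).
Then F(4) - F(1) = (-log(4) + exp(8)) - (exp(2)) = -exp(2) - log(4) + exp(8).

-exp(2) - log(4) + exp(8)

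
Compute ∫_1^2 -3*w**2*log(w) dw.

Integrate by parts once (u = ln w, dv = -3*w**2 dw).
An antiderivative is F(w) = -w**3*(3*log(w) - 1)/3.
Then F(2) - F(1) = (8/3 - 8*log(2)) - (1/3) = 7/3 - 8*log(2).

7/3 - 8*log(2)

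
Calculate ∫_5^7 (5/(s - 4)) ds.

5*log(3)

An antiderivative is F(s) = 5*log(s - 4).
Then F(7) - F(5) = (5*log(3)) - (0) = 5*log(3).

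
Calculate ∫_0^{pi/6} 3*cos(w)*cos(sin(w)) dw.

Let u = sin(w), so du = cos(w) dw. When w = 0, u = 0; when w = pi/6, u = 1/2.
The integral becomes 3·∫ cos(u) du from 0 to 1/2, with antiderivative 3*sin(u).
Back in w: F(w) = 3*sin(sin(w)).
Then F(pi/6) - F(0) = (3*sin(1/2)) - (0) = 3*sin(1/2).

3*sin(1/2)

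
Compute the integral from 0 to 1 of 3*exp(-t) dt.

3 - 3*exp(-1)

An antiderivative is F(t) = -3*exp(-t).
Then F(1) - F(0) = (-3*exp(-1)) - (-3) = 3 - 3*exp(-1).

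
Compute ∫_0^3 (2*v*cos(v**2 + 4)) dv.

Let u = v**2 + 4, so du = 2*v dv. When v = 0, u = 4; when v = 3, u = 13.
The integral becomes ∫ cos(u) du from 4 to 13, with antiderivative sin(u).
Back in v: F(v) = sin(v**2 + 4).
Then F(3) - F(0) = (sin(13)) - (sin(4)) = sin(13) - sin(4).

sin(13) - sin(4)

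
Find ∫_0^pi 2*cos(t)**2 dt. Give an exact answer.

pi

Use the identity cos^2(t) = (1 + cos(2*t))/2.
An antiderivative is F(t) = t + sin(2*t)/2.
Then F(pi) - F(0) = (pi) - (0) = pi.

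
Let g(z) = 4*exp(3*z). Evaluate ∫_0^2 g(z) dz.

-4/3 + 4*exp(6)/3

An antiderivative is F(z) = 4*exp(3*z)/3.
Then F(2) - F(0) = (4*exp(6)/3) - (4/3) = -4/3 + 4*exp(6)/3.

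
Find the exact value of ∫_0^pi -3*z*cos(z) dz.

6

Integrate by parts once (u = z, dv = -3*cos(z) dz).
An antiderivative is F(z) = -3*z*sin(z) - 3*cos(z).
Then F(pi) - F(0) = (3) - (-3) = 6.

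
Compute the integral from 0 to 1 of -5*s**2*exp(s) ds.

10 - 5*E

Integrate by parts twice (u = s^2, dv = -5*exp(s) ds).
An antiderivative is F(s) = (-5*s**2 + 10*s - 10)*exp(s).
Then F(1) - F(0) = (-5*E) - (-10) = 10 - 5*E.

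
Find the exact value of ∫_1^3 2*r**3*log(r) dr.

Integrate by parts once (u = ln r, dv = 2*r**3 dr).
An antiderivative is F(r) = r**4*(4*log(r) - 1)/8.
Then F(3) - F(1) = (-81/8 + 81*log(3)/2) - (-1/8) = -10 + 81*log(3)/2.

-10 + 81*log(3)/2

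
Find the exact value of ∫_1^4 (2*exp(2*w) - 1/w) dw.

An antiderivative is F(w) = exp(2*w) - log(w).
Then F(4) - F(1) = (-log(4) + exp(8)) - (exp(2)) = -exp(2) - log(4) + exp(8).

-exp(2) - log(4) + exp(8)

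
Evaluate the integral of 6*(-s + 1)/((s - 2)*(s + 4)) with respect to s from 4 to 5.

Factor the denominator: s**2 + 2*s - 8 = (s + 4)(s - 2).
Partial fractions: 6*(-s + 1)/((s - 2)*(s + 4)) = -5/(s + 4) - 1/(s - 2).
An antiderivative is F(s) = -log(s - 2) - 5*log(s + 4).
Then F(5) - F(4) = (-11*log(3)) - (-16*log(2)) = -11*log(3) + 16*log(2).

-11*log(3) + 16*log(2)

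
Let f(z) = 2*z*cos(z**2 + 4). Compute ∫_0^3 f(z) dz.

Let u = z**2 + 4, so du = 2*z dz. When z = 0, u = 4; when z = 3, u = 13.
The integral becomes ∫ cos(u) du from 4 to 13, with antiderivative sin(u).
Back in z: F(z) = sin(z**2 + 4).
Then F(3) - F(0) = (sin(13)) - (sin(4)) = sin(13) - sin(4).

sin(13) - sin(4)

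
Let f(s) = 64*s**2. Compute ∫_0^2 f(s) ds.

512/3

Let u = 4*s, so du = 4 ds. When s = 0, u = 0; when s = 2, u = 8.
The integral becomes ∫ u**2 du from 0 to 8, with antiderivative u**3/3.
Back in s: F(s) = 64*s**3/3.
Then F(2) - F(0) = (512/3) - (0) = 512/3.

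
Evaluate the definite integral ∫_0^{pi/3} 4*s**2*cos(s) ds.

Integrate by parts twice (u = s^2, dv = 4*cos(s) ds).
An antiderivative is F(s) = 4*s**2*sin(s) + 8*s*cos(s) - 8*sin(s).
Then F(pi/3) - F(0) = (-4*sqrt(3) + 2*sqrt(3)*pi**2/9 + 4*pi/3) - (0) = -4*sqrt(3) + 2*sqrt(3)*pi**2/9 + 4*pi/3.

-4*sqrt(3) + 2*sqrt(3)*pi**2/9 + 4*pi/3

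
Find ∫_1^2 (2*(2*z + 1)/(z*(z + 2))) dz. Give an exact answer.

-3*log(3) + 7*log(2)

Factor the denominator: z**2 + 2*z = (z + 2)z.
Partial fractions: 2*(2*z + 1)/(z*(z + 2)) = 3/(z + 2) + 1/z.
An antiderivative is F(z) = log(z) + 3*log(z + 2).
Then F(2) - F(1) = (7*log(2)) - (log(27)) = -3*log(3) + 7*log(2).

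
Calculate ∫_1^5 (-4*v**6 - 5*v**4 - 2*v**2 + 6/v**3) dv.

By the power rule, an antiderivative is F(v) = -4*v**7/7 - v**5 - 2*v**3/3 - 3/v**2.
Then F(5) - F(1) = (-25121938/525) - (-110/21) = -25119188/525.

-25119188/525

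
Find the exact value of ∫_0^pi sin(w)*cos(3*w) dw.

Use the identity sin(w)cos(3*w) = [sin(4*w) + sin(-2*w)]/2.
An antiderivative is F(w) = cos(2*w)/4 - cos(4*w)/8.
Then F(pi) - F(0) = (1/8) - (1/8) = 0.

0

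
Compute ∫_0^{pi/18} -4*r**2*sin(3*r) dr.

-4*sqrt(3)/27 - 2*pi/81 + sqrt(3)*pi**2/486 + 8/27

Integrate by parts twice (u = r^2, dv = -4*sin(3*r) dr).
An antiderivative is F(r) = 4*r**2*cos(3*r)/3 - 8*r*sin(3*r)/9 - 8*cos(3*r)/27.
Then F(pi/18) - F(0) = (-4*sqrt(3)/27 - 2*pi/81 + sqrt(3)*pi**2/486) - (-8/27) = -4*sqrt(3)/27 - 2*pi/81 + sqrt(3)*pi**2/486 + 8/27.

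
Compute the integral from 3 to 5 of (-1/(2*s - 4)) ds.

-log(6)/2 + log(2)/2

An antiderivative is F(s) = -log(2*s - 4)/2.
Then F(5) - F(3) = (-log(6)/2) - (-log(2)/2) = -log(6)/2 + log(2)/2.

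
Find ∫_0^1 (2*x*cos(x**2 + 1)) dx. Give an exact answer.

-sin(1) + sin(2)

Let u = x**2 + 1, so du = 2*x dx. When x = 0, u = 1; when x = 1, u = 2.
The integral becomes ∫ cos(u) du from 1 to 2, with antiderivative sin(u).
Back in x: F(x) = sin(x**2 + 1).
Then F(1) - F(0) = (sin(2)) - (sin(1)) = -sin(1) + sin(2).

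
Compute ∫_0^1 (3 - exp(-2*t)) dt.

An antiderivative is F(t) = 3*t + exp(-2*t)/2.
Then F(1) - F(0) = (exp(-2)/2 + 3) - (1/2) = exp(-2)/2 + 5/2.

exp(-2)/2 + 5/2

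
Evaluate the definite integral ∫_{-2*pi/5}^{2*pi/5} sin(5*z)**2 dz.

Use the identity sin^2(5*z) = (1 - cos(10*z))/2.
An antiderivative is F(z) = z/2 - sin(10*z)/20.
Then F(2*pi/5) - F(-2*pi/5) = (pi/5) - (-pi/5) = 2*pi/5.

2*pi/5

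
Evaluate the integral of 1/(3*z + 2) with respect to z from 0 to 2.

An antiderivative is F(z) = log(3*z + 2)/3.
Then F(2) - F(0) = (log(2)) - (log(2)/3) = 2*log(2)/3.

2*log(2)/3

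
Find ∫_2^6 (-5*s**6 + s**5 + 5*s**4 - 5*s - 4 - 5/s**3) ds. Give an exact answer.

By the power rule, an antiderivative is F(s) = -5*s**7/7 + s**6/6 + s**5 - 5*s**2/2 - 4*s + 5/(2*s**2).
Then F(6) - F(2) = (-92996173/504) - (-11111/168) = -11620355/63.

-11620355/63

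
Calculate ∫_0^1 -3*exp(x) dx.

3 - 3*E

An antiderivative is F(x) = -3*exp(x).
Then F(1) - F(0) = (-3*E) - (-3) = 3 - 3*E.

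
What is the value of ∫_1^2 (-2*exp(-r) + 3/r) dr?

An antiderivative is F(r) = 3*log(r) + 2*exp(-r).
Then F(2) - F(1) = (2*exp(-2) + 3*log(2)) - (2*exp(-1)) = -2*exp(-1) + 2*exp(-2) + 3*log(2).

-2*exp(-1) + 2*exp(-2) + 3*log(2)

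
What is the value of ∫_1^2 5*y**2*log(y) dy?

-35/9 + 40*log(2)/3

Integrate by parts once (u = ln y, dv = 5*y**2 dy).
An antiderivative is F(y) = 5*y**3*(3*log(y) - 1)/9.
Then F(2) - F(1) = (-40/9 + 40*log(2)/3) - (-5/9) = -35/9 + 40*log(2)/3.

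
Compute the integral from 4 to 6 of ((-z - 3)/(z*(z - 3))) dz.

Factor the denominator: z**2 - 3*z = z(z - 3).
Partial fractions: (-z - 3)/(z*(z - 3)) = 1/z - 2/(z - 3).
An antiderivative is F(z) = log(z) - 2*log(z - 3).
Then F(6) - F(4) = (log(2/3)) - (log(4)) = -log(6).

-log(6)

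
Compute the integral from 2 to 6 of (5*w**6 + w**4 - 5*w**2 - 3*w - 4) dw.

By the power rule, an antiderivative is F(w) = 5*w**7/7 + w**5/5 - 5*w**3/3 - 3*w**2/2 - 4*w.
Then F(6) - F(2) = (7037502/35) - (7402/105) = 21105104/105.

21105104/105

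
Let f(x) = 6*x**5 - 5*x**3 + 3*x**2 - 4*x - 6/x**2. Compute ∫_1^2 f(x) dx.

By the power rule, an antiderivative is F(x) = x**6 - 5*x**4/4 + x**3 - 2*x**2 + 6/x.
Then F(2) - F(1) = (47) - (19/4) = 169/4.

169/4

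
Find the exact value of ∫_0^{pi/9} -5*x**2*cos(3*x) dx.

Integrate by parts twice (u = x^2, dv = -5*cos(3*x) dx).
An antiderivative is F(x) = -5*x**2*sin(3*x)/3 - 10*x*cos(3*x)/9 + 10*sin(3*x)/27.
Then F(pi/9) - F(0) = (-5*pi/81 - 5*sqrt(3)*pi**2/486 + 5*sqrt(3)/27) - (0) = -5*pi/81 - 5*sqrt(3)*pi**2/486 + 5*sqrt(3)/27.

-5*pi/81 - 5*sqrt(3)*pi**2/486 + 5*sqrt(3)/27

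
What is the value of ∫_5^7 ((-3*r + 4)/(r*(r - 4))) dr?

log(5/63)

Factor the denominator: r**2 - 4*r = r(r - 4).
Partial fractions: (-3*r + 4)/(r*(r - 4)) = -1/r - 2/(r - 4).
An antiderivative is F(r) = -log(r) - 2*log(r - 4).
Then F(7) - F(5) = (-log(63)) - (-log(5)) = log(5/63).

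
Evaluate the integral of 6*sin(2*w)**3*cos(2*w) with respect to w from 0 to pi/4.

Let u = sin(2*w), so du = 2*cos(2*w) dw. When w = 0, u = 0; when w = pi/4, u = 1.
The integral becomes 3·∫ u**3 du from 0 to 1, with antiderivative 3*u**4/4.
Back in w: F(w) = 3*sin(2*w)**4/4.
Then F(pi/4) - F(0) = (3/4) - (0) = 3/4.

3/4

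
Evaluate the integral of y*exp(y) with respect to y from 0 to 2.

1 + exp(2)

Integrate by parts once (u = y, dv = exp(y) dy).
An antiderivative is F(y) = (y - 1)*exp(y).
Then F(2) - F(0) = (exp(2)) - (-1) = 1 + exp(2).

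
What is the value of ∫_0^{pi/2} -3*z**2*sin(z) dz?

6 - 3*pi

Integrate by parts twice (u = z^2, dv = -3*sin(z) dz).
An antiderivative is F(z) = 3*z**2*cos(z) - 6*z*sin(z) - 6*cos(z).
Then F(pi/2) - F(0) = (-3*pi) - (-6) = 6 - 3*pi.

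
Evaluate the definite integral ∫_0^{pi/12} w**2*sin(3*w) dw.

Integrate by parts twice (u = w^2, dv = sin(3*w) dw).
An antiderivative is F(w) = -w**2*cos(3*w)/3 + 2*w*sin(3*w)/9 + 2*cos(3*w)/27.
Then F(pi/12) - F(0) = (sqrt(2)*(-pi**2 + 8*pi + 32)/864) - (2/27) = -2/27 - sqrt(2)*pi**2/864 + sqrt(2)*pi/108 + sqrt(2)/27.

-2/27 - sqrt(2)*pi**2/864 + sqrt(2)*pi/108 + sqrt(2)/27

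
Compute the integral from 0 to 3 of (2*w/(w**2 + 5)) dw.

Let u = w**2 + 5, so du = 2*w dw. When w = 0, u = 5; when w = 3, u = 14.
The integral becomes ∫ 1/u du from 5 to 14, with antiderivative log(u).
Back in w: F(w) = log(w**2 + 5).
Then F(3) - F(0) = (log(14)) - (log(5)) = log(14/5).

log(14/5)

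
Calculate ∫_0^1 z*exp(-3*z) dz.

(-4 + exp(3))*exp(-3)/9

Integrate by parts once (u = z, dv = exp(-3*z) dz).
An antiderivative is F(z) = (-3*z - 1)*exp(-3*z)/9.
Then F(1) - F(0) = (-4*exp(-3)/9) - (-1/9) = (-4 + exp(3))*exp(-3)/9.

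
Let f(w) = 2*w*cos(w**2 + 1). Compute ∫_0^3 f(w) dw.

-sin(1) + sin(10)

Let u = w**2 + 1, so du = 2*w dw. When w = 0, u = 1; when w = 3, u = 10.
The integral becomes ∫ cos(u) du from 1 to 10, with antiderivative sin(u).
Back in w: F(w) = sin(w**2 + 1).
Then F(3) - F(0) = (sin(10)) - (sin(1)) = -sin(1) + sin(10).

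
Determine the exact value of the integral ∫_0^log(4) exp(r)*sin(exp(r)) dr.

cos(1) - cos(4)

Let u = exp(r), so du = exp(r) dr. When r = 0, u = 1; when r = log(4), u = 4.
The integral becomes ∫ sin(u) du from 1 to 4, with antiderivative -cos(u).
Back in r: F(r) = -cos(exp(r)).
Then F(log(4)) - F(0) = (-cos(4)) - (-cos(1)) = cos(1) - cos(4).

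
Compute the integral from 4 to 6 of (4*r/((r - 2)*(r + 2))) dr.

Factor the denominator: r**2 - 4 = (r + 2)(r - 2).
Partial fractions: 4*r/((r - 2)*(r + 2)) = 2/(r + 2) + 2/(r - 2).
An antiderivative is F(r) = 2*log(r - 2) + 2*log(r + 2).
Then F(6) - F(4) = (10*log(2)) - (2*log(3) + 4*log(2)) = log(64/9).

log(64/9)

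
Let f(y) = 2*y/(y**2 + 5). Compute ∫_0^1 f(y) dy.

Let u = y**2 + 5, so du = 2*y dy. When y = 0, u = 5; when y = 1, u = 6.
The integral becomes ∫ 1/u du from 5 to 6, with antiderivative log(u).
Back in y: F(y) = log(y**2 + 5).
Then F(1) - F(0) = (log(6)) - (log(5)) = log(6/5).

log(6/5)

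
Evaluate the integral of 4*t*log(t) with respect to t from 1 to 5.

Integrate by parts once (u = ln t, dv = 4*t dt).
An antiderivative is F(t) = t**2*(2*log(t) - 1).
Then F(5) - F(1) = (-25 + 50*log(5)) - (-1) = -24 + 50*log(5).

-24 + 50*log(5)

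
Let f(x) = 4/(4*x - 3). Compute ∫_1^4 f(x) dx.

log(13)

An antiderivative is F(x) = log(4*x - 3).
Then F(4) - F(1) = (log(13)) - (0) = log(13).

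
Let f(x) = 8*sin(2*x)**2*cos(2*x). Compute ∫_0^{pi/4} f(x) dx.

Let u = sin(2*x), so du = 2*cos(2*x) dx. When x = 0, u = 0; when x = pi/4, u = 1.
The integral becomes 4·∫ u**2 du from 0 to 1, with antiderivative 4*u**3/3.
Back in x: F(x) = 4*sin(2*x)**3/3.
Then F(pi/4) - F(0) = (4/3) - (0) = 4/3.

4/3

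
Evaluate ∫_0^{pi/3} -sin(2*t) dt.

An antiderivative is F(t) = cos(2*t)/2.
Then F(pi/3) - F(0) = (-1/4) - (1/2) = -3/4.

-3/4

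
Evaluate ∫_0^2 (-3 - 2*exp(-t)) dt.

An antiderivative is F(t) = -3*t + 2*exp(-t).
Then F(2) - F(0) = (-6 + 2*exp(-2)) - (2) = -8 + 2*exp(-2).

-8 + 2*exp(-2)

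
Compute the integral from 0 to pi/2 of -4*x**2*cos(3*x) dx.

Integrate by parts twice (u = x^2, dv = -4*cos(3*x) dx).
An antiderivative is F(x) = -4*x**2*sin(3*x)/3 - 8*x*cos(3*x)/9 + 8*sin(3*x)/27.
Then F(pi/2) - F(0) = (-8/27 + pi**2/3) - (0) = -8/27 + pi**2/3.

-8/27 + pi**2/3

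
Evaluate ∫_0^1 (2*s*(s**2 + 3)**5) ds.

Let u = s**2 + 3, so du = 2*s ds. When s = 0, u = 3; when s = 1, u = 4.
The integral becomes ∫ u**5 du from 3 to 4, with antiderivative u**6/6.
Back in s: F(s) = (s**2 + 3)**6/6.
Then F(1) - F(0) = (2048/3) - (243/2) = 3367/6.

3367/6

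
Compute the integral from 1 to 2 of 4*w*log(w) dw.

-3 + 8*log(2)

Integrate by parts once (u = ln w, dv = 4*w dw).
An antiderivative is F(w) = w**2*(2*log(w) - 1).
Then F(2) - F(1) = (-4 + 8*log(2)) - (-1) = -3 + 8*log(2).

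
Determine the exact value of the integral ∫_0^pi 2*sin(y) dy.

An antiderivative is F(y) = -2*cos(y).
Then F(pi) - F(0) = (2) - (-2) = 4.

4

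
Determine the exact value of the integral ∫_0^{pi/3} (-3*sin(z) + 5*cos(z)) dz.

-3/2 + 5*sqrt(3)/2

An antiderivative is F(z) = 5*sin(z) + 3*cos(z).
Then F(pi/3) - F(0) = (3/2 + 5*sqrt(3)/2) - (3) = -3/2 + 5*sqrt(3)/2.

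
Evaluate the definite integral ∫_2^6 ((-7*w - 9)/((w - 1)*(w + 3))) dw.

-6*log(3) - log(5)

Factor the denominator: w**2 + 2*w - 3 = (w + 3)(w - 1).
Partial fractions: (-7*w - 9)/((w - 1)*(w + 3)) = -3/(w + 3) - 4/(w - 1).
An antiderivative is F(w) = -4*log(w - 1) - 3*log(w + 3).
Then F(6) - F(2) = (-6*log(3) - 4*log(5)) - (-3*log(5)) = -6*log(3) - log(5).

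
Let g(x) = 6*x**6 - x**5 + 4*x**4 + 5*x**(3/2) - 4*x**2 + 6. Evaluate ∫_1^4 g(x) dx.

By the power rule, an antiderivative is F(x) = 6*x**7/7 - x**6/6 + 2*x**(5/2) + 4*x**5/5 - 4*x**3/3 + 6*x.
Then F(4) - F(1) = (496392/35) - (571/70) = 992213/70.

992213/70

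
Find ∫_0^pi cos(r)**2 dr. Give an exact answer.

Use the identity cos^2(r) = (1 + cos(2*r))/2.
An antiderivative is F(r) = r/2 + sin(2*r)/4.
Then F(pi) - F(0) = (pi/2) - (0) = pi/2.

pi/2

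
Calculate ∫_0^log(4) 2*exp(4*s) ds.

Let u = exp(s), so du = exp(s) ds. When s = 0, u = 1; when s = log(4), u = 4.
The integral becomes 2·∫ u**3 du from 1 to 4, with antiderivative u**4/2.
Back in s: F(s) = exp(4*s)/2.
Then F(log(4)) - F(0) = (128) - (1/2) = 255/2.

255/2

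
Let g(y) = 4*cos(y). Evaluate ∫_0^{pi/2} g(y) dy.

An antiderivative is F(y) = 4*sin(y).
Then F(pi/2) - F(0) = (4) - (0) = 4.

4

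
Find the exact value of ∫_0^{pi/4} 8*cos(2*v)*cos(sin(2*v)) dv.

4*sin(1)

Let u = sin(2*v), so du = 2*cos(2*v) dv. When v = 0, u = 0; when v = pi/4, u = 1.
The integral becomes 4·∫ cos(u) du from 0 to 1, with antiderivative 4*sin(u).
Back in v: F(v) = 4*sin(sin(2*v)).
Then F(pi/4) - F(0) = (4*sin(1)) - (0) = 4*sin(1).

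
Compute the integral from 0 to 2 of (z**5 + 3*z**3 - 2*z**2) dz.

By the power rule, an antiderivative is F(z) = z**6/6 + 3*z**4/4 - 2*z**3/3.
Then F(2) - F(0) = (52/3) - (0) = 52/3.

52/3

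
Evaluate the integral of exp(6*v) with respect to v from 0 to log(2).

Let u = exp(v), so du = exp(v) dv. When v = 0, u = 1; when v = log(2), u = 2.
The integral becomes ∫ u**5 du from 1 to 2, with antiderivative u**6/6.
Back in v: F(v) = exp(6*v)/6.
Then F(log(2)) - F(0) = (32/3) - (1/6) = 21/2.

21/2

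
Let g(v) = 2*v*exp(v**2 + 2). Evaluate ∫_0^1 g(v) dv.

-exp(2) + exp(3)

Let u = v**2 + 2, so du = 2*v dv. When v = 0, u = 2; when v = 1, u = 3.
The integral becomes ∫ exp(u) du from 2 to 3, with antiderivative exp(u).
Back in v: F(v) = exp(v**2 + 2).
Then F(1) - F(0) = (exp(3)) - (exp(2)) = -exp(2) + exp(3).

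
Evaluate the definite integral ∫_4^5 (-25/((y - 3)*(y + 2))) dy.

-10*log(2) - 5*log(3) + 5*log(7)

Factor the denominator: y**2 - y - 6 = (y + 2)(y - 3).
Partial fractions: -25/((y - 3)*(y + 2)) = 5/(y + 2) - 5/(y - 3).
An antiderivative is F(y) = -5*log(y - 3) + 5*log(y + 2).
Then F(5) - F(4) = (-5*log(2) + 5*log(7)) - (5*log(2) + 5*log(3)) = -10*log(2) - 5*log(3) + 5*log(7).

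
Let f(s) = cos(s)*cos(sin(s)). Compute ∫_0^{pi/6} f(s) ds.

sin(1/2)

Let u = sin(s), so du = cos(s) ds. When s = 0, u = 0; when s = pi/6, u = 1/2.
The integral becomes ∫ cos(u) du from 0 to 1/2, with antiderivative sin(u).
Back in s: F(s) = sin(sin(s)).
Then F(pi/6) - F(0) = (sin(1/2)) - (0) = sin(1/2).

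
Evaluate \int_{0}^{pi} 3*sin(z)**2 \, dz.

3*pi/2

Use the identity sin^2(z) = (1 - cos(2*z))/2.
An antiderivative is F(z) = 3*z/2 - 3*sin(2*z)/4.
Then F(pi) - F(0) = (3*pi/2) - (0) = 3*pi/2.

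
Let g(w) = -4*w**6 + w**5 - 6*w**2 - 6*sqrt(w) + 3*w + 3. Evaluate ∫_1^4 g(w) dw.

By the power rule, an antiderivative is F(w) = -4*w**7/7 + w**6/6 - 4*w**(3/2) - 2*w**3 + 3*w**2/2 + 3*w.
Then F(4) - F(1) = (-184876/21) - (-40/21) = -61612/7.

-61612/7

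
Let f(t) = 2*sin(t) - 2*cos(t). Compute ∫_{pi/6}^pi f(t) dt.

An antiderivative is F(t) = -2*sin(t) - 2*cos(t).
Then F(pi) - F(pi/6) = (2) - (-sqrt(3) - 1) = sqrt(3) + 3.

sqrt(3) + 3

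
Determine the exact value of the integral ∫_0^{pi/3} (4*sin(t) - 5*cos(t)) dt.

2 - 5*sqrt(3)/2

An antiderivative is F(t) = -5*sin(t) - 4*cos(t).
Then F(pi/3) - F(0) = (-5*sqrt(3)/2 - 2) - (-4) = 2 - 5*sqrt(3)/2.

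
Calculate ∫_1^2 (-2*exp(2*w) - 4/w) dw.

-exp(4) - log(16) + exp(2)

An antiderivative is F(w) = -exp(2*w) - 4*log(w).
Then F(2) - F(1) = (-exp(4) - log(16)) - (-exp(2)) = -exp(4) - log(16) + exp(2).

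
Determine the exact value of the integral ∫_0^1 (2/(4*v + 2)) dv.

log(3)/2

An antiderivative is F(v) = log(4*v + 2)/2.
Then F(1) - F(0) = (log(6)/2) - (log(2)/2) = log(3)/2.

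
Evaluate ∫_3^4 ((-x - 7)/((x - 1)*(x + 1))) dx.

-4*log(3) - 2*log(2) + 3*log(5)

Factor the denominator: x**2 - 1 = (x + 1)(x - 1).
Partial fractions: (-x - 7)/((x - 1)*(x + 1)) = 3/(x + 1) - 4/(x - 1).
An antiderivative is F(x) = -4*log(x - 1) + 3*log(x + 1).
Then F(4) - F(3) = (-4*log(3) + 3*log(5)) - (log(4)) = -4*log(3) - 2*log(2) + 3*log(5).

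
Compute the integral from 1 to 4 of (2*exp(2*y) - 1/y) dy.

An antiderivative is F(y) = exp(2*y) - log(y).
Then F(4) - F(1) = (-log(4) + exp(8)) - (exp(2)) = -exp(2) - log(4) + exp(8).

-exp(2) - log(4) + exp(8)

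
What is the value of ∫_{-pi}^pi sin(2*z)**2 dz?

pi

Use the identity sin^2(2*z) = (1 - cos(4*z))/2.
An antiderivative is F(z) = z/2 - sin(4*z)/8.
Then F(pi) - F(-pi) = (pi/2) - (-pi/2) = pi.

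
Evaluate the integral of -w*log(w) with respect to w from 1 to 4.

Integrate by parts once (u = ln w, dv = -w dw).
An antiderivative is F(w) = -w**2*(2*log(w) - 1)/4.
Then F(4) - F(1) = (4 - 16*log(2)) - (1/4) = 15/4 - 16*log(2).

15/4 - 16*log(2)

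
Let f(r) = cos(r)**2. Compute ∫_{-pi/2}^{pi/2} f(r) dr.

pi/2

Use the identity cos^2(r) = (1 + cos(2*r))/2.
An antiderivative is F(r) = r/2 + sin(2*r)/4.
Then F(pi/2) - F(-pi/2) = (pi/4) - (-pi/4) = pi/2.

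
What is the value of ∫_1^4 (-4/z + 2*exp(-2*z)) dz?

An antiderivative is F(z) = -4*log(z) - exp(-2*z).
Then F(4) - F(1) = (-8*log(2) - exp(-8)) - (-exp(-2)) = -8*log(2) - exp(-8) + exp(-2).

-8*log(2) - exp(-8) + exp(-2)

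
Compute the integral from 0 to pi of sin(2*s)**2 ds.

pi/2

Use the identity sin^2(2*s) = (1 - cos(4*s))/2.
An antiderivative is F(s) = s/2 - sin(4*s)/8.
Then F(pi) - F(0) = (pi/2) - (0) = pi/2.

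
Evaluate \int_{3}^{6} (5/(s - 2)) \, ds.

10*log(2)

An antiderivative is F(s) = 5*log(s - 2).
Then F(6) - F(3) = (10*log(2)) - (0) = 10*log(2).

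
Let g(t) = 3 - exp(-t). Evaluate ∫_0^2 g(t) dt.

exp(-2) + 5

An antiderivative is F(t) = 3*t + exp(-t).
Then F(2) - F(0) = (exp(-2) + 6) - (1) = exp(-2) + 5.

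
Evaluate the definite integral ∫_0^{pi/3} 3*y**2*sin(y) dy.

Integrate by parts twice (u = y^2, dv = 3*sin(y) dy).
An antiderivative is F(y) = -3*y**2*cos(y) + 6*y*sin(y) + 6*cos(y).
Then F(pi/3) - F(0) = (-pi**2/6 + 3 + sqrt(3)*pi) - (6) = -3 - pi**2/6 + sqrt(3)*pi.

-3 - pi**2/6 + sqrt(3)*pi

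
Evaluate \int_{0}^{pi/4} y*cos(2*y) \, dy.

-1/4 + pi/8

Integrate by parts once (u = y, dv = cos(2*y) dy).
An antiderivative is F(y) = y*sin(2*y)/2 + cos(2*y)/4.
Then F(pi/4) - F(0) = (pi/8) - (1/4) = -1/4 + pi/8.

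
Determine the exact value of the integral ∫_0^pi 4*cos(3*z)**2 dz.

2*pi

Use the identity cos^2(3*z) = (1 + cos(6*z))/2.
An antiderivative is F(z) = 2*z + sin(6*z)/3.
Then F(pi) - F(0) = (2*pi) - (0) = 2*pi.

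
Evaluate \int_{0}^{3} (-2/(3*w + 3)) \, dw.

An antiderivative is F(w) = -2*log(3*w + 3)/3.
Then F(3) - F(0) = (-2*log(12)/3) - (-2*log(3)/3) = -4*log(2)/3.

-4*log(2)/3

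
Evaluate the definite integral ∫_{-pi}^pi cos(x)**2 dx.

pi

Use the identity cos^2(x) = (1 + cos(2*x))/2.
An antiderivative is F(x) = x/2 + sin(2*x)/4.
Then F(pi) - F(-pi) = (pi/2) - (-pi/2) = pi.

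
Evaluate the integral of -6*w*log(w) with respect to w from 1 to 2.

9/2 - 12*log(2)

Integrate by parts once (u = ln w, dv = -6*w dw).
An antiderivative is F(w) = -3*w**2*(2*log(w) - 1)/2.
Then F(2) - F(1) = (6 - 12*log(2)) - (3/2) = 9/2 - 12*log(2).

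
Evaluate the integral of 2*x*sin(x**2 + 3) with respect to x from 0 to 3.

cos(3) - cos(12)

Let u = x**2 + 3, so du = 2*x dx. When x = 0, u = 3; when x = 3, u = 12.
The integral becomes ∫ sin(u) du from 3 to 12, with antiderivative -cos(u).
Back in x: F(x) = -cos(x**2 + 3).
Then F(3) - F(0) = (-cos(12)) - (-cos(3)) = cos(3) - cos(12).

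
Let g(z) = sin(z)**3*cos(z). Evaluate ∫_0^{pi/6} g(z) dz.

Let u = sin(z), so du = cos(z) dz. When z = 0, u = 0; when z = pi/6, u = 1/2.
The integral becomes ∫ u**3 du from 0 to 1/2, with antiderivative u**4/4.
Back in z: F(z) = sin(z)**4/4.
Then F(pi/6) - F(0) = (1/64) - (0) = 1/64.

1/64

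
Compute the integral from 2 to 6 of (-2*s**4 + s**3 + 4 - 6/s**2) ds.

By the power rule, an antiderivative is F(s) = -2*s**5/5 + s**4/4 + 4*s + 6/s.
Then F(6) - F(2) = (-13807/5) - (11/5) = -13818/5.

-13818/5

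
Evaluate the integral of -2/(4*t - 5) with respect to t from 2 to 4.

-log(11)/2 + log(3)/2

An antiderivative is F(t) = -log(4*t - 5)/2.
Then F(4) - F(2) = (-log(11)/2) - (-log(3)/2) = -log(11)/2 + log(3)/2.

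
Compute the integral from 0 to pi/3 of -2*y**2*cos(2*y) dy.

Integrate by parts twice (u = y^2, dv = -2*cos(2*y) dy).
An antiderivative is F(y) = -y**2*sin(2*y) - y*cos(2*y) + sin(2*y)/2.
Then F(pi/3) - F(0) = (-sqrt(3)*pi**2/18 + sqrt(3)/4 + pi/6) - (0) = -sqrt(3)*pi**2/18 + sqrt(3)/4 + pi/6.

-sqrt(3)*pi**2/18 + sqrt(3)/4 + pi/6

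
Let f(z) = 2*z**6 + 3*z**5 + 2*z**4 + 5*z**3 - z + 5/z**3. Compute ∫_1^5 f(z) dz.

By the power rule, an antiderivative is F(z) = 2*z**7/7 + z**6/2 + 2*z**5/5 + 5*z**4/4 - z**2/2 - 5/(2*z**2).
Then F(5) - F(1) = (4501361/140) - (-79/140) = 225072/7.

225072/7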